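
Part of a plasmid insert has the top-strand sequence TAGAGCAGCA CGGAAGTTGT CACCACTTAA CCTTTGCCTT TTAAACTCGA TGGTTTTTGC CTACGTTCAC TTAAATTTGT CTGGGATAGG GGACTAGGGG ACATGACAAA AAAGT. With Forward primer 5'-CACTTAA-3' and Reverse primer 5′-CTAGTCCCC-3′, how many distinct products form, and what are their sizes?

Two products: 74 bp, 30 bp

The forward primer CACTTAA matches the top strand at positions 24–30, 68–74.
The reverse primer's reverse complement is GGGGACTAG, matching at positions 89–97.
Each forward site pairs with the reverse site to give a product ending at position 97: sizes 74, 30 bp.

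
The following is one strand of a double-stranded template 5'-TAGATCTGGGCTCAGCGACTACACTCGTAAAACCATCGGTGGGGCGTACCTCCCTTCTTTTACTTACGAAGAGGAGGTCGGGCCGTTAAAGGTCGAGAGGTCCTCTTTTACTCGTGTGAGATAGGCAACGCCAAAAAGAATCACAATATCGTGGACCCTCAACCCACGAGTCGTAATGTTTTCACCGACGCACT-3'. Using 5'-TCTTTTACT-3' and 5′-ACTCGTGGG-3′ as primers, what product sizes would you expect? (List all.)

The forward primer TCTTTTACT matches the top strand at positions 56–64, 104–112.
The reverse primer's reverse complement is CCCACGAGT, matching at positions 163–171.
Each forward site pairs with the reverse site to give a product ending at position 171: sizes 116, 68 bp.

116 bp, 68 bp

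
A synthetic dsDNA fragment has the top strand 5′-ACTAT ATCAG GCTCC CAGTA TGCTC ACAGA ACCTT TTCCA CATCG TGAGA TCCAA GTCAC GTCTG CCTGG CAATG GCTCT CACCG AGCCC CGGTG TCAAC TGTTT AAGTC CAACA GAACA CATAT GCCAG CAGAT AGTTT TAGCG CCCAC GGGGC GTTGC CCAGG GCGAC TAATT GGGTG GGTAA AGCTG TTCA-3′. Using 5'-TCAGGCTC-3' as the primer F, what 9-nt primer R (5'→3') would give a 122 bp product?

The forward primer binds at positions 7–14, so a 122 bp product ends at position 7 + 122 − 1 = 128.
The reverse primer anneals to the top strand over positions 120–128, i.e. to ACATATGCC.
Its sequence written 5'→3' is the reverse complement: GGCATATGT.

5'-GGCATATGT-3'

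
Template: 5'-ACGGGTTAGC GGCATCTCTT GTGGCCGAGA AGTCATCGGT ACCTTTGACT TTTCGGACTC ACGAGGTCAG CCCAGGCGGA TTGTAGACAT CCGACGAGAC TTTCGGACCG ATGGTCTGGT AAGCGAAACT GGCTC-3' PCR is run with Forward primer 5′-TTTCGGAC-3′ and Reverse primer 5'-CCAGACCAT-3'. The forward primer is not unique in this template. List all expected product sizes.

69 bp, 19 bp

The forward primer TTTCGGAC matches the top strand at positions 51–58, 101–108.
The reverse primer's reverse complement is ATGGTCTGG, matching at positions 111–119.
Each forward site pairs with the reverse site to give a product ending at position 119: sizes 69, 19 bp.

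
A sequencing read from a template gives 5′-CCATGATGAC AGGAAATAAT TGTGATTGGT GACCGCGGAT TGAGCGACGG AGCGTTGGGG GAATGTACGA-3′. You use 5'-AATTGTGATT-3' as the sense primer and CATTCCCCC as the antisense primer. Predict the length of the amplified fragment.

48 bp

The forward primer matches the template at positions 18–27.
Taking the reverse complement of CATTCCCCC gives GGGGGAATG, found at positions 57–65 on the template; the primer anneals here to the top strand with its 3' end pointing upstream.
The product runs from position 18 to position 65, so its length is 65 − 18 + 1 = 48 bp.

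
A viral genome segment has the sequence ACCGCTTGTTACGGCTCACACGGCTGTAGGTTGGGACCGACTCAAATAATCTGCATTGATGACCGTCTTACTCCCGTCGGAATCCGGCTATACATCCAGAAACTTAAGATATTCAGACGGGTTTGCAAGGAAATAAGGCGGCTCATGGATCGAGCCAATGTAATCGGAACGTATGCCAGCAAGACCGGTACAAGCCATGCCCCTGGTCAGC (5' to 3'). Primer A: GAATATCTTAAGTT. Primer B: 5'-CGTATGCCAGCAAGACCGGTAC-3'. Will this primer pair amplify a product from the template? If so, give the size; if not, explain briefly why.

No product — the primers' 3' ends point away from each other.

Primer A (GAATATCTTAAGTT) has reverse complement AACTTAAGATATTC, which matches the top strand at positions 101–114; primer A anneals to the top strand there with its 3' end pointing upstream toward position 101.
Primer B (CGTATGCCAGCAAGACCGGTAC) matches the top strand directly at positions 170–191; it anneals to the bottom strand with its 3' end pointing downstream toward position 191.
The 3' ends diverge (primer A extends toward position 1, primer B toward position 211), so the primers never converge on a shared product.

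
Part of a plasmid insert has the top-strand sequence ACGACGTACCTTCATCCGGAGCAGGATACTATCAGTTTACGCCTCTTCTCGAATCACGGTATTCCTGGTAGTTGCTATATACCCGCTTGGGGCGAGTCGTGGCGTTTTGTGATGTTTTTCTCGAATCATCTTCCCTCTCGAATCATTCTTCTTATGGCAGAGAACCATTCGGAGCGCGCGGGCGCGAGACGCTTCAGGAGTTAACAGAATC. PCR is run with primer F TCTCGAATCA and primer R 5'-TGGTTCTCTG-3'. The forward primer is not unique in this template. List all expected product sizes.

The forward primer TCTCGAATCA matches the top strand at positions 47–56, 119–128, 136–145.
The reverse primer's reverse complement is CAGAGAACCA, matching at positions 158–167.
Each forward site pairs with the reverse site to give a product ending at position 167: sizes 121, 49, 32 bp.

121 bp, 49 bp, 32 bp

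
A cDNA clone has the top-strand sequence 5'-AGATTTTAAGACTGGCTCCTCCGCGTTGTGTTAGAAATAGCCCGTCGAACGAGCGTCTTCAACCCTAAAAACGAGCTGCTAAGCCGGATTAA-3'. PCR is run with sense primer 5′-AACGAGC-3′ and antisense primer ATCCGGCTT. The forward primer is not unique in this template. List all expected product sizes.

42 bp, 20 bp

The forward primer AACGAGC matches the top strand at positions 48–54, 70–76.
The reverse primer's reverse complement is AAGCCGGAT, matching at positions 81–89.
Each forward site pairs with the reverse site to give a product ending at position 89: sizes 42, 20 bp.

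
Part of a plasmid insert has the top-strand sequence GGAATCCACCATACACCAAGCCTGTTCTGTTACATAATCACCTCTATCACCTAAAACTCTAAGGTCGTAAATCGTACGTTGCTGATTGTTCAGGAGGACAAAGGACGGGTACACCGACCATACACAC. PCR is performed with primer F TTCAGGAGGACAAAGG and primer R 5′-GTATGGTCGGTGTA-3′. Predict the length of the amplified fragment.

35 bp

Forward primer TTCAGGAGGACAAAGG is found on the top strand at positions 89–104.
Taking the reverse complement of GTATGGTCGGTGTA gives TACACCGACCATAC, found at positions 110–123 on the template; the primer anneals here to the top strand with its 3' end pointing upstream.
Product length = (reverse-primer end) − (forward-primer start) + 1 = 123 − 89 + 1 = 35 bp.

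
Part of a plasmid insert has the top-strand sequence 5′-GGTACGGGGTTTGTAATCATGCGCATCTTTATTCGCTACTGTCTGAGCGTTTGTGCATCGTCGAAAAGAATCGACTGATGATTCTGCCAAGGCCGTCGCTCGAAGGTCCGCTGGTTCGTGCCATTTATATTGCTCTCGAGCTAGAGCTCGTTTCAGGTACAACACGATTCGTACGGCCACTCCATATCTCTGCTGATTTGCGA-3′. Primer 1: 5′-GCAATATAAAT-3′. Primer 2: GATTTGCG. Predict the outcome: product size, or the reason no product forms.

No product — the primers' 3' ends point away from each other.

Primer 1 (GCAATATAAAT) has reverse complement ATTTATATTGC, which matches the top strand at positions 123–133; primer 1 anneals to the top strand there with its 3' end pointing upstream toward position 123.
Primer 2 (GATTTGCG) matches the top strand directly at positions 195–202; it anneals to the bottom strand with its 3' end pointing downstream toward position 202.
The 3' ends diverge (primer 1 extends toward position 1, primer 2 toward position 203), so the primers never converge on a shared product.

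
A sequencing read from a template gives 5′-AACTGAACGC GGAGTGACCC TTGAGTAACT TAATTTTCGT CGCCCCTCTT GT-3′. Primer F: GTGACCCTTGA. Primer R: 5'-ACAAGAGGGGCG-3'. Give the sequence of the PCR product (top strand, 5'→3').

Scanning the template, GTGACCCTTGA occurs at positions 14–24; this primer anneals to the bottom strand there with its 3' end pointing downstream.
The reverse primer's reverse complement is CGCCCCTCTTGT, which matches the template at positions 41–52.
The product is the template from position 14 through 52 (39 bp).

5'-GTGACCCTTGAGTAACTTAATTTTCGTCGCCCCTCTTGT-3'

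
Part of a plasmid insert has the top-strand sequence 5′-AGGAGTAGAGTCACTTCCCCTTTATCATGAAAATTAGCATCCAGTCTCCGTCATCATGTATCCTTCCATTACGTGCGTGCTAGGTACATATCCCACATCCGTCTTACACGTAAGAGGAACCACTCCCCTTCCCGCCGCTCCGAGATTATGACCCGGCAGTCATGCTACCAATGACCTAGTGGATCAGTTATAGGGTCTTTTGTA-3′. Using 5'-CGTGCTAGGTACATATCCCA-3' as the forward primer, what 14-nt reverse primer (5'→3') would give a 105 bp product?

The forward primer binds at positions 76–95, so a 105 bp product ends at position 76 + 105 − 1 = 180.
The reverse primer anneals to the top strand over positions 167–180, i.e. to ACCAATGACCTAGT.
Its sequence written 5'→3' is the reverse complement: ACTAGGTCATTGGT.

5'-ACTAGGTCATTGGT-3'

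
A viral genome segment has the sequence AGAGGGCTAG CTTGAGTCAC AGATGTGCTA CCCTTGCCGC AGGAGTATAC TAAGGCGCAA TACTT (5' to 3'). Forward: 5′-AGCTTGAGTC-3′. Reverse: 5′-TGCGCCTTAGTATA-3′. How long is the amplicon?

51 bp

Scanning the template, AGCTTGAGTC occurs at positions 9–18; this primer anneals to the bottom strand there with its 3' end pointing downstream.
Taking the reverse complement of TGCGCCTTAGTATA gives TATACTAAGGCGCA, found at positions 46–59 on the template; the primer anneals here to the top strand with its 3' end pointing upstream.
The product runs from position 9 to position 59, so its length is 59 − 9 + 1 = 51 bp.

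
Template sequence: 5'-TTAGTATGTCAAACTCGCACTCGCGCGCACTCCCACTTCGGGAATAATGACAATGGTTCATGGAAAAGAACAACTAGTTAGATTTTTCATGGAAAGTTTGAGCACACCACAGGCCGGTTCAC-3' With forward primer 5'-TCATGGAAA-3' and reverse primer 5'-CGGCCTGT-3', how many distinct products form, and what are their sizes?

The forward primer TCATGGAAA matches the top strand at positions 58–66, 87–95.
The reverse primer's reverse complement is ACAGGCCG, matching at positions 109–116.
Each forward site pairs with the reverse site to give a product ending at position 116: sizes 59, 30 bp.

Two products: 59 bp, 30 bp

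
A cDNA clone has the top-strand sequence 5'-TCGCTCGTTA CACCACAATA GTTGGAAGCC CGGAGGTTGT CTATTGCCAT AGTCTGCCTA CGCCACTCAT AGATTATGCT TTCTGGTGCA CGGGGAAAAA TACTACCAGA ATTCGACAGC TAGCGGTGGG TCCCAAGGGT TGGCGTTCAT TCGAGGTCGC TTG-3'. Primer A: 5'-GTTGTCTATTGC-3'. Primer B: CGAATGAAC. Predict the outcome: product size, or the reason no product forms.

Primer A (GTTGTCTATTGC) matches the top strand at positions 36–47; it acts as a forward primer.
Primer B's reverse complement is GTTCATTCG, matching the top strand at positions 145–153; it acts as a reverse primer.
The 3' ends face each other across positions 36–153, giving a 118 bp product.

Yes — a 118 bp product.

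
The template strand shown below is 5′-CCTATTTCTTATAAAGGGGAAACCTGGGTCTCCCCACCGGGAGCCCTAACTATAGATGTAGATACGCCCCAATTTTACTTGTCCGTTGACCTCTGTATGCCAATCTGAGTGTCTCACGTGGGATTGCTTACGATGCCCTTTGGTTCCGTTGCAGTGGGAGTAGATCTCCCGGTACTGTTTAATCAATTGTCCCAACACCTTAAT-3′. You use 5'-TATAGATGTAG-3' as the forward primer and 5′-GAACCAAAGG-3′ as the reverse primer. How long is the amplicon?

96 bp

Scanning the template, TATAGATGTAG occurs at positions 51–61; this primer anneals to the bottom strand there with its 3' end pointing downstream.
Reverse complement of the reverse primer: CCTTTGGTTC. This occurs on the top strand at positions 137–146.
The product runs from position 51 to position 146, so its length is 146 − 51 + 1 = 96 bp.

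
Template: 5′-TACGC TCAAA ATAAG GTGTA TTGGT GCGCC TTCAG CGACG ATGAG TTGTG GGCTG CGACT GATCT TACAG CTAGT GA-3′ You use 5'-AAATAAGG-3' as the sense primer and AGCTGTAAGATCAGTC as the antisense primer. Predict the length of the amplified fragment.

Scanning the template, AAATAAGG occurs at positions 9–16; this primer anneals to the bottom strand there with its 3' end pointing downstream.
Taking the reverse complement of AGCTGTAAGATCAGTC gives GACTGATCTTACAGCT, found at positions 57–72 on the template; the primer anneals here to the top strand with its 3' end pointing upstream.
Amplicon spans positions 9–72: 64 bp.

64 bp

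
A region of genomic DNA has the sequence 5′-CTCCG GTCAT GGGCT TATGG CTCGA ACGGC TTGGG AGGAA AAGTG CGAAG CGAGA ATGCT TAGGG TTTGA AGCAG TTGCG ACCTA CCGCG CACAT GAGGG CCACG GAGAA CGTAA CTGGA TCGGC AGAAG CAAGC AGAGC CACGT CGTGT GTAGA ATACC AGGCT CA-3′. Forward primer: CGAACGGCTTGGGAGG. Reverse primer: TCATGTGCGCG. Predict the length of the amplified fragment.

75 bp

Forward primer CGAACGGCTTGGGAGG is found on the top strand at positions 23–38.
The reverse primer's reverse complement is CGCGCACATGA, which matches the template at positions 87–97.
Amplicon spans positions 23–97: 75 bp.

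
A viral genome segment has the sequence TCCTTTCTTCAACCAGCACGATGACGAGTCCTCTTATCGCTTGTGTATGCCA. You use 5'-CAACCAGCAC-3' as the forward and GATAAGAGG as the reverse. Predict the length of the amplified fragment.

The forward primer matches the template at positions 10–19.
Reverse complement of the reverse primer: CCTCTTATC. This occurs on the top strand at positions 30–38.
The product runs from position 10 to position 38, so its length is 38 − 10 + 1 = 29 bp.

29 bp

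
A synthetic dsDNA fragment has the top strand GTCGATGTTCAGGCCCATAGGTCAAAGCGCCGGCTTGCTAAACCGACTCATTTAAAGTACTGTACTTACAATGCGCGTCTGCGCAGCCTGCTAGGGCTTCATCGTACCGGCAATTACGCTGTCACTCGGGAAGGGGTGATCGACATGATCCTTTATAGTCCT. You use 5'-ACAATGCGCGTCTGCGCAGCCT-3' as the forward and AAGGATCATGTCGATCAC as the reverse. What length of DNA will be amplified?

86 bp

Forward primer ACAATGCGCGTCTGCGCAGCCT is found on the top strand at positions 68–89.
Taking the reverse complement of AAGGATCATGTCGATCAC gives GTGATCGACATGATCCTT, found at positions 136–153 on the template; the primer anneals here to the top strand with its 3' end pointing upstream.
The product runs from position 68 to position 153, so its length is 153 − 68 + 1 = 86 bp.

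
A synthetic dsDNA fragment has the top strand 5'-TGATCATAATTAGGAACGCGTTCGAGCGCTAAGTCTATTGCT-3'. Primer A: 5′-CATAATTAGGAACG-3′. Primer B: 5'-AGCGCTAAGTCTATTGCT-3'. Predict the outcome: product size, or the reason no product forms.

No product — both primers anneal to the same strand and extend in the same direction.

Primer A (CATAATTAGGAACG) matches the top strand at positions 5–18 (3' end points downstream).
Primer B (AGCGCTAAGTCTATTGCT) also matches the top strand directly, at positions 25–42 — its reverse complement AGCAATAGACTTAGCGCT is not present.
Both primers anneal to the bottom strand with 3' ends pointing the same way, so neither can prime synthesis back toward the other.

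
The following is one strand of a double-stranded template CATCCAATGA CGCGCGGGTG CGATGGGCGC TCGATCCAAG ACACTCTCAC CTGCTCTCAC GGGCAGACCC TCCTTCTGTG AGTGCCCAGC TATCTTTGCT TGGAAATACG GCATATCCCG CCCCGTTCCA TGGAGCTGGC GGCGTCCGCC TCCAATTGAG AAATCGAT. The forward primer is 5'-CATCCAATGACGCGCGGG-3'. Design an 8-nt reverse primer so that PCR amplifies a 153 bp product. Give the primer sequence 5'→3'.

5'-GGAGGCGG-3'

The forward primer binds at positions 1–18, so a 153 bp product ends at position 1 + 153 − 1 = 153.
The reverse primer anneals to the top strand over positions 146–153, i.e. to CCGCCTCC.
Its sequence written 5'→3' is the reverse complement: GGAGGCGG.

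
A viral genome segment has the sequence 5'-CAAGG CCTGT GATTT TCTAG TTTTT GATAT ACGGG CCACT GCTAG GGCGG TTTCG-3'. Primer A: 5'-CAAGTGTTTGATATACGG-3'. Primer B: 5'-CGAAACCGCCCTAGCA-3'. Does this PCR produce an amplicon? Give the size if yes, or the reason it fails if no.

Primer A (CAAGTGTTTGATATACGG) does not match the top strand, and its reverse complement CCGTATATCAAACACTTG does not match either.
With no annealing site for primer A, no amplification occurs.

No product — primer A has no binding site in the template.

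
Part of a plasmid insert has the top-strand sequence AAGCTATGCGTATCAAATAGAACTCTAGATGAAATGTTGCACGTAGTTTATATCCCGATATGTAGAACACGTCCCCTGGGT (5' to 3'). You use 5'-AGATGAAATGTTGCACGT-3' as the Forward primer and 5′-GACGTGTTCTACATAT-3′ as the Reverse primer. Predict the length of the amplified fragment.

47 bp

The forward primer matches the template at positions 27–44.
The reverse primer's reverse complement is ATATGTAGAACACGTC, which matches the template at positions 58–73.
Amplicon spans positions 27–73: 47 bp.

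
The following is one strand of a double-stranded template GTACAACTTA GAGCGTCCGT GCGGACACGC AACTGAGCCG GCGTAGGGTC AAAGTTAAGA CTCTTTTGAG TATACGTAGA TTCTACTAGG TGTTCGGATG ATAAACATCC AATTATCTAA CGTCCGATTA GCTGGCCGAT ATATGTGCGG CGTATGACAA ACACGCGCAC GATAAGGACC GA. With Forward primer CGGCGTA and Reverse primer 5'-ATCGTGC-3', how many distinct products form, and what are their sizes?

The forward primer CGGCGTA matches the top strand at positions 39–45, 148–154.
The reverse primer's reverse complement is GCACGAT, matching at positions 167–173.
Each forward site pairs with the reverse site to give a product ending at position 173: sizes 135, 26 bp.

Two products: 135 bp, 26 bp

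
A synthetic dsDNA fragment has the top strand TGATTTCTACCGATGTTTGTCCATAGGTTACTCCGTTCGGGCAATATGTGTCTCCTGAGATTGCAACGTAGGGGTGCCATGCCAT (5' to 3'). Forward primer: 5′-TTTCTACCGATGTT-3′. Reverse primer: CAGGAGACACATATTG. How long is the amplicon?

54 bp

Scanning the template, TTTCTACCGATGTT occurs at positions 4–17; this primer anneals to the bottom strand there with its 3' end pointing downstream.
Taking the reverse complement of CAGGAGACACATATTG gives CAATATGTGTCTCCTG, found at positions 42–57 on the template; the primer anneals here to the top strand with its 3' end pointing upstream.
The product runs from position 4 to position 57, so its length is 57 − 4 + 1 = 54 bp.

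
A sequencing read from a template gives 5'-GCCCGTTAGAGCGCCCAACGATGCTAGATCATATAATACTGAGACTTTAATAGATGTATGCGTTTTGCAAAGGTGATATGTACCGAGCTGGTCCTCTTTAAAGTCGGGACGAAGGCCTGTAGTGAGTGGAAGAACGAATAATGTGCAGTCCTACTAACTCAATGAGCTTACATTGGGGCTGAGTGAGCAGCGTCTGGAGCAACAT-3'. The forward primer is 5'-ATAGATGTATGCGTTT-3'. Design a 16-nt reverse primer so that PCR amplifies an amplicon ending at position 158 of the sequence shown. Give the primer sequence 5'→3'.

The forward primer binds at positions 50–65; the product's 3' end on the top strand is position 158.
The reverse primer anneals to the top strand over positions 143–158, i.e. to GTGCAGTCCTACTAAC.
Its sequence written 5'→3' is the reverse complement: GTTAGTAGGACTGCAC.

5'-GTTAGTAGGACTGCAC-3'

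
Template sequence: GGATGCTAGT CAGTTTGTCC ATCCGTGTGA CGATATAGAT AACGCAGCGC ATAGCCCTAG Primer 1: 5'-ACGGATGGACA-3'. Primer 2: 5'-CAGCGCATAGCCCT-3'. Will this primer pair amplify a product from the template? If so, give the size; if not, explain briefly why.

No product — the primers' 3' ends point away from each other.

Primer 1 (ACGGATGGACA) has reverse complement TGTCCATCCGT, which matches the top strand at positions 16–26; primer 1 anneals to the top strand there with its 3' end pointing upstream toward position 16.
Primer 2 (CAGCGCATAGCCCT) matches the top strand directly at positions 45–58; it anneals to the bottom strand with its 3' end pointing downstream toward position 58.
The 3' ends diverge (primer 1 extends toward position 1, primer 2 toward position 60), so the primers never converge on a shared product.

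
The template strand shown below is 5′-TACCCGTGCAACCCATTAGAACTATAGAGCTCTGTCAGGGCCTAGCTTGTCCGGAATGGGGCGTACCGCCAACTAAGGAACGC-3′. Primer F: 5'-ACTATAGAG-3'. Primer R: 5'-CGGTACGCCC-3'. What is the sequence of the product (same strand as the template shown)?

The forward primer matches the template at positions 21–29.
The reverse primer's reverse complement is GGGCGTACCG, which matches the template at positions 59–68.
The product is the template from position 21 through 68 (48 bp).

5'-ACTATAGAGCTCTGTCAGGGCCTAGCTTGTCCGGAATGGGGCGTACCG-3'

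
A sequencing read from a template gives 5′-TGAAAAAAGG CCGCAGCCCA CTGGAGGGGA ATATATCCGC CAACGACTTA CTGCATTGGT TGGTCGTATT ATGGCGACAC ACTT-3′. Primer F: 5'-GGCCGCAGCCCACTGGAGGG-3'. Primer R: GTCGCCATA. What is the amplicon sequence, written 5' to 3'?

5'-GGCCGCAGCCCACTGGAGGGGAATATATCCGCCAACGACTTACTGCATTGGTTGGTCGTATTATGGCGAC-3'

Forward primer GGCCGCAGCCCACTGGAGGG is found on the top strand at positions 9–28.
Taking the reverse complement of GTCGCCATA gives TATGGCGAC, found at positions 70–78 on the template; the primer anneals here to the top strand with its 3' end pointing upstream.
The product is the template from position 9 through 78 (70 bp).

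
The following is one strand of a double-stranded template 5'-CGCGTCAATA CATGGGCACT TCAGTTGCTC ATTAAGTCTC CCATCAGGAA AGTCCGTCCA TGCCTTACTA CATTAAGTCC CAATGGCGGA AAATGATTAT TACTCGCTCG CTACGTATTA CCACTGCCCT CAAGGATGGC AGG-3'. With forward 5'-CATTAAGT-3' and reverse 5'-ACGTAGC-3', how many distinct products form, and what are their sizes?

Two products: 87 bp, 46 bp

The forward primer CATTAAGT matches the top strand at positions 30–37, 71–78.
The reverse primer's reverse complement is GCTACGT, matching at positions 110–116.
Each forward site pairs with the reverse site to give a product ending at position 116: sizes 87, 46 bp.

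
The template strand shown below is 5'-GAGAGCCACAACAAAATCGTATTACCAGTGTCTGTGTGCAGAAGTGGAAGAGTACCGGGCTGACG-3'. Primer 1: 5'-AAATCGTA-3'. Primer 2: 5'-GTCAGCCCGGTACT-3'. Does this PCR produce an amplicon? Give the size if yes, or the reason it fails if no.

Yes — a 51 bp product.

Primer 1 (AAATCGTA) matches the top strand at positions 14–21; it acts as a forward primer.
Primer 2's reverse complement is AGTACCGGGCTGAC, matching the top strand at positions 51–64; it acts as a reverse primer.
The 3' ends face each other across positions 14–64, giving a 51 bp product.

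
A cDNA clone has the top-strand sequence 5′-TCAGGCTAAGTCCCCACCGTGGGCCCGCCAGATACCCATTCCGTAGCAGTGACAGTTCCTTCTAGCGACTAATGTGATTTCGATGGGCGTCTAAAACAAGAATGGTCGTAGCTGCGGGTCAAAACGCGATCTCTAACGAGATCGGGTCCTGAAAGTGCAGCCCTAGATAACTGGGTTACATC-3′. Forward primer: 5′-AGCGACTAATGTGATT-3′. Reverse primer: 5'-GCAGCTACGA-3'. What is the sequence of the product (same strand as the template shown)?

Scanning the template, AGCGACTAATGTGATT occurs at positions 64–79; this primer anneals to the bottom strand there with its 3' end pointing downstream.
Reverse complement of the reverse primer: TCGTAGCTGC. This occurs on the top strand at positions 106–115.
The product is the template from position 64 through 115 (52 bp).

5'-AGCGACTAATGTGATTTCGATGGGCGTCTAAAACAAGAATGGTCGTAGCTGC-3'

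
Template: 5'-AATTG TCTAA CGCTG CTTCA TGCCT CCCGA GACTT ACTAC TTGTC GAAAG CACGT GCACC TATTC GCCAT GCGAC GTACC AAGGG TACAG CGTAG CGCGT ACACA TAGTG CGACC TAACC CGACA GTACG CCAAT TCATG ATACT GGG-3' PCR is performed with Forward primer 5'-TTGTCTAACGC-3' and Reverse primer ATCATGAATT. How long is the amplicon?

Scanning the template, TTGTCTAACGC occurs at positions 3–13; this primer anneals to the bottom strand there with its 3' end pointing downstream.
The reverse primer's reverse complement is AATTCATGAT, which matches the template at positions 133–142.
Product length = (reverse-primer end) − (forward-primer start) + 1 = 142 − 3 + 1 = 140 bp.

140 bp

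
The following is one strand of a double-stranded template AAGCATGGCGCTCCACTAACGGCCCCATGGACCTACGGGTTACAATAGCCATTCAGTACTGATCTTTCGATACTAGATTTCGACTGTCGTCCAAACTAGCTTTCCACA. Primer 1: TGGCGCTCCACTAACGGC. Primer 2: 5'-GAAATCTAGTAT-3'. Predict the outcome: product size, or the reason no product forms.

Yes — a 76 bp product.

Primer 1 (TGGCGCTCCACTAACGGC) matches the top strand at positions 6–23; it acts as a forward primer.
Primer 2's reverse complement is ATACTAGATTTC, matching the top strand at positions 70–81; it acts as a reverse primer.
The 3' ends face each other across positions 6–81, giving a 76 bp product.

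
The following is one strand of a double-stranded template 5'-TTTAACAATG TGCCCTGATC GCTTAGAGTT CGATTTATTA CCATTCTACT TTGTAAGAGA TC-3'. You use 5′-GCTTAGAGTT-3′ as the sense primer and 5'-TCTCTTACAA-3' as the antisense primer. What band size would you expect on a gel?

40 bp

The forward primer matches the template at positions 21–30.
Reverse complement of the reverse primer: TTGTAAGAGA. This occurs on the top strand at positions 51–60.
Amplicon spans positions 21–60: 40 bp.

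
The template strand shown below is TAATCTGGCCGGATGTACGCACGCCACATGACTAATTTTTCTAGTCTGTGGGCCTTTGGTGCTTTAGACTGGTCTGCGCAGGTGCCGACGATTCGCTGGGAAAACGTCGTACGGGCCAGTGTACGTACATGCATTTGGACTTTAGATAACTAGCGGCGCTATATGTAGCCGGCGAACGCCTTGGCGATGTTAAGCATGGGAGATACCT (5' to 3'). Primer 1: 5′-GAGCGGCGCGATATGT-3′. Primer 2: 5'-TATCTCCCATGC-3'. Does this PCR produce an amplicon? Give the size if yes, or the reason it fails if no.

No product — primer 1 has no binding site in the template.

Primer 1 (GAGCGGCGCGATATGT) does not match the top strand, and its reverse complement ACATATCGCGCCGCTC does not match either.
With no annealing site for primer 1, no amplification occurs.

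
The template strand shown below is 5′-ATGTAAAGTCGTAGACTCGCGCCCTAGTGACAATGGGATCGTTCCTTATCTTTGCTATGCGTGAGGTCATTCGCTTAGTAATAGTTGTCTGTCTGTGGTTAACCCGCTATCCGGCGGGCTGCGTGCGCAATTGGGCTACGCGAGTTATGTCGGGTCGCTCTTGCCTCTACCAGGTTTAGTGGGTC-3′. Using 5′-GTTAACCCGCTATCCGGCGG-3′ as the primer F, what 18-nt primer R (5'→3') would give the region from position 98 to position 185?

The product's 3' end on the top strand is position 185.
The reverse primer anneals to the top strand over positions 168–185, i.e. to TACCAGGTTTAGTGGGTC.
Its sequence written 5'→3' is the reverse complement: GACCCACTAAACCTGGTA.

5'-GACCCACTAAACCTGGTA-3'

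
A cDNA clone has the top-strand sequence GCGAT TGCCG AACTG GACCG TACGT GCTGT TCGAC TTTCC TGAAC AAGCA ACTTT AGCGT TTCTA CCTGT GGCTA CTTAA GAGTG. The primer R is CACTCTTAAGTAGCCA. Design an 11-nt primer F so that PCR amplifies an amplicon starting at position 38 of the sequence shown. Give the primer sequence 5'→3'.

The reverse primer's reverse complement TGGCTACTTAAGAGTG matches the template at positions 70–85; the product starts at position 38.
The forward primer is identical to the top strand over positions 38–48: TCCTGAACAAG.

5'-TCCTGAACAAG-3'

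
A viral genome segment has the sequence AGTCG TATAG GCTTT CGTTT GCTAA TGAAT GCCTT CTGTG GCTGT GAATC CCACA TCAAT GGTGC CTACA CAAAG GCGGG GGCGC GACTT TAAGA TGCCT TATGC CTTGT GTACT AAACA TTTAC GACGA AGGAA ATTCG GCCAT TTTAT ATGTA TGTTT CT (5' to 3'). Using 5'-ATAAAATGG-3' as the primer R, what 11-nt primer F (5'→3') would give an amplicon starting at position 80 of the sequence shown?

5'-GGGCGCGACTT-3'

The reverse primer's reverse complement CCATTTTAT matches the template at positions 142–150; the product starts at position 80.
The forward primer is identical to the top strand over positions 80–90: GGGCGCGACTT.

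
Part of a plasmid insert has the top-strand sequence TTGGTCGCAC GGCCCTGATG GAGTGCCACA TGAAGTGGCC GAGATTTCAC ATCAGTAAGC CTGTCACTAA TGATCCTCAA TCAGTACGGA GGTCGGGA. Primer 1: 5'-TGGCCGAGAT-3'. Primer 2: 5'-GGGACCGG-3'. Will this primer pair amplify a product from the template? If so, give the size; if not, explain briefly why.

No product — primer 2 has no binding site in the template.

Primer 2 (GGGACCGG) does not match the top strand, and its reverse complement CCGGTCCC does not match either.
With no annealing site for primer 2, no amplification occurs.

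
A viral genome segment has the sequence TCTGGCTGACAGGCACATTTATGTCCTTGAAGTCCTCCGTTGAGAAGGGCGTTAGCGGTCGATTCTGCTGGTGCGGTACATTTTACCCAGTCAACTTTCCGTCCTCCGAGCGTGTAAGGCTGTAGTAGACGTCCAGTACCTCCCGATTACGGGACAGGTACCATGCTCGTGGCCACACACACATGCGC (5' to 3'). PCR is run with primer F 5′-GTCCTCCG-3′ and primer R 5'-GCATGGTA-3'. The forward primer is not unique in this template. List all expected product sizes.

135 bp, 66 bp

The forward primer GTCCTCCG matches the top strand at positions 32–39, 101–108.
The reverse primer's reverse complement is TACCATGC, matching at positions 159–166.
Each forward site pairs with the reverse site to give a product ending at position 166: sizes 135, 66 bp.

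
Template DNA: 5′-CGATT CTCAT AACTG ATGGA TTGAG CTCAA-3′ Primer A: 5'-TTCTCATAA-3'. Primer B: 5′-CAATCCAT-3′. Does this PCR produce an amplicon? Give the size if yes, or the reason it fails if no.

Primer A (TTCTCATAA) matches the top strand at positions 4–12; it acts as a forward primer.
Primer B's reverse complement is ATGGATTG, matching the top strand at positions 16–23; it acts as a reverse primer.
The 3' ends face each other across positions 4–23, giving a 20 bp product.

Yes — a 20 bp product.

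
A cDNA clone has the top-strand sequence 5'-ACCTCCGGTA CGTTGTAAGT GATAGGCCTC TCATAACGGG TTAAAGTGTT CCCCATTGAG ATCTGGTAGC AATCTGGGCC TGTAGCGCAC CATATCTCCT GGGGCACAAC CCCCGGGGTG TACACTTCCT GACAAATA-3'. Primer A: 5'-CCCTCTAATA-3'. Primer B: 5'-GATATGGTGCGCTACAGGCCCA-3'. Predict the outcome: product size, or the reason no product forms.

Primer A (CCCTCTAATA) does not match the top strand, and its reverse complement TATTAGAGGG does not match either.
With no annealing site for primer A, no amplification occurs.

No product — primer A has no binding site in the template.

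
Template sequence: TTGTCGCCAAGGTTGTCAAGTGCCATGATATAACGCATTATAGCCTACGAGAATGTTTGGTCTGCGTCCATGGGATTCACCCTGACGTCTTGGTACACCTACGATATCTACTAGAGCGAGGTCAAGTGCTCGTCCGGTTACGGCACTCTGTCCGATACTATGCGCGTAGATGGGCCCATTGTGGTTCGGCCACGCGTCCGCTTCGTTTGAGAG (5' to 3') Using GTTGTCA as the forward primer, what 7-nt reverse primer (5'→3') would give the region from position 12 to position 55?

The product's 3' end on the top strand is position 55.
The reverse primer anneals to the top strand over positions 49–55, i.e. to GAGAATG.
Its sequence written 5'→3' is the reverse complement: CATTCTC.

5'-CATTCTC-3'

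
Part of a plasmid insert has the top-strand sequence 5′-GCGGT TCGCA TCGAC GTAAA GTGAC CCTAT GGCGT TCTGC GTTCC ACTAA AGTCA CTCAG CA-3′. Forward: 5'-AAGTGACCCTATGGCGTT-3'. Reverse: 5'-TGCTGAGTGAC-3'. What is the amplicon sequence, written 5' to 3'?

Scanning the template, AAGTGACCCTATGGCGTT occurs at positions 19–36; this primer anneals to the bottom strand there with its 3' end pointing downstream.
Taking the reverse complement of TGCTGAGTGAC gives GTCACTCAGCA, found at positions 52–62 on the template; the primer anneals here to the top strand with its 3' end pointing upstream.
The product is the template from position 19 through 62 (44 bp).

5'-AAGTGACCCTATGGCGTTCTGCGTTCCACTAAAGTCACTCAGCA-3'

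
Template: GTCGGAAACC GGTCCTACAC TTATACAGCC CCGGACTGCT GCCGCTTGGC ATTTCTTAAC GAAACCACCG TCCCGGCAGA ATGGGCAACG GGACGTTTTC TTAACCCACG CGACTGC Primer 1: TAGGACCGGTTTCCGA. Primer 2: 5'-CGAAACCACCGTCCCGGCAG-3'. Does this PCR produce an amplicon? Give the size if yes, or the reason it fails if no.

Primer 1 (TAGGACCGGTTTCCGA) has reverse complement TCGGAAACCGGTCCTA, which matches the top strand at positions 2–17; primer 1 anneals to the top strand there with its 3' end pointing upstream toward position 2.
Primer 2 (CGAAACCACCGTCCCGGCAG) matches the top strand directly at positions 60–79; it anneals to the bottom strand with its 3' end pointing downstream toward position 79.
The 3' ends diverge (primer 1 extends toward position 1, primer 2 toward position 117), so the primers never converge on a shared product.

No product — the primers' 3' ends point away from each other.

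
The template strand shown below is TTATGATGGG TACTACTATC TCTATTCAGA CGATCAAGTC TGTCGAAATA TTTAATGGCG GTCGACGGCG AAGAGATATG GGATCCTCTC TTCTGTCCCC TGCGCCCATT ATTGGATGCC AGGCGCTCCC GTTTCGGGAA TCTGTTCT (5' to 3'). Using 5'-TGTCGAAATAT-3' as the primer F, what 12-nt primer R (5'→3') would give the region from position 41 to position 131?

5'-CGGGAGCGCCTG-3'

The product's 3' end on the top strand is position 131.
The reverse primer anneals to the top strand over positions 120–131, i.e. to CAGGCGCTCCCG.
Its sequence written 5'→3' is the reverse complement: CGGGAGCGCCTG.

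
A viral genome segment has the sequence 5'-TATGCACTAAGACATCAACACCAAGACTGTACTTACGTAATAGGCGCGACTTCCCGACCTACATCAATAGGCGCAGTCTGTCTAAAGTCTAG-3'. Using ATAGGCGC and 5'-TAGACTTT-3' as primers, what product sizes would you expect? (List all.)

52 bp, 25 bp

The forward primer ATAGGCGC matches the top strand at positions 40–47, 67–74.
The reverse primer's reverse complement is AAAGTCTA, matching at positions 84–91.
Each forward site pairs with the reverse site to give a product ending at position 91: sizes 52, 25 bp.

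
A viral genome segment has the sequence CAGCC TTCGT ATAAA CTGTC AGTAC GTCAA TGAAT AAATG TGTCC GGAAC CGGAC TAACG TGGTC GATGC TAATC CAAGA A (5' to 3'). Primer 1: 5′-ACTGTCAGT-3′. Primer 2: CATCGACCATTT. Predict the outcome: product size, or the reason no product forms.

No product — primer 2 has no binding site in the template.

Primer 2 (CATCGACCATTT) does not match the top strand, and its reverse complement AAATGGTCGATG does not match either.
With no annealing site for primer 2, no amplification occurs.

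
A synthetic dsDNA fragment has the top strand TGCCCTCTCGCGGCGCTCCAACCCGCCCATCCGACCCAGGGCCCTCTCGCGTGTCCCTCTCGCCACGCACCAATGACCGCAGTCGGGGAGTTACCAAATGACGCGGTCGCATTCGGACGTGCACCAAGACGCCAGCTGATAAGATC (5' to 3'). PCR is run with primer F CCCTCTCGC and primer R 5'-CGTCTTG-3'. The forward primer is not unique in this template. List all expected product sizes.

129 bp, 90 bp, 77 bp

The forward primer CCCTCTCGC matches the top strand at positions 3–11, 42–50, 55–63.
The reverse primer's reverse complement is CAAGACG, matching at positions 125–131.
Each forward site pairs with the reverse site to give a product ending at position 131: sizes 129, 90, 77 bp.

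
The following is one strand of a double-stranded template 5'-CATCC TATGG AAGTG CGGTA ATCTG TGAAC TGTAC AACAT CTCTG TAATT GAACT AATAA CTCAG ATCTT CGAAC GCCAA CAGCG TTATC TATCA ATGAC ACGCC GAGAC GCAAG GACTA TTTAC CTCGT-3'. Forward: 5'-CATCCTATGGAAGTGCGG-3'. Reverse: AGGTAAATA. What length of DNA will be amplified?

127 bp

Forward primer CATCCTATGGAAGTGCGG is found on the top strand at positions 1–18.
The reverse primer's reverse complement is TATTTACCT, which matches the template at positions 119–127.
Amplicon spans positions 1–127: 127 bp.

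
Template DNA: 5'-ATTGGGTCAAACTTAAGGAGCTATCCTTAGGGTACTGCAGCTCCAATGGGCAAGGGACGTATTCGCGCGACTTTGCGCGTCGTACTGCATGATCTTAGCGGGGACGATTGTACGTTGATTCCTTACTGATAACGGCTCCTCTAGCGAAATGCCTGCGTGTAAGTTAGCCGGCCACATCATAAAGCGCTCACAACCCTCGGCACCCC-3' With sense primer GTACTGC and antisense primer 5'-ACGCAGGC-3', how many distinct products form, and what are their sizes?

The forward primer GTACTGC matches the top strand at positions 32–38, 82–88.
The reverse primer's reverse complement is GCCTGCGT, matching at positions 151–158.
Each forward site pairs with the reverse site to give a product ending at position 158: sizes 127, 77 bp.

Two products: 127 bp, 77 bp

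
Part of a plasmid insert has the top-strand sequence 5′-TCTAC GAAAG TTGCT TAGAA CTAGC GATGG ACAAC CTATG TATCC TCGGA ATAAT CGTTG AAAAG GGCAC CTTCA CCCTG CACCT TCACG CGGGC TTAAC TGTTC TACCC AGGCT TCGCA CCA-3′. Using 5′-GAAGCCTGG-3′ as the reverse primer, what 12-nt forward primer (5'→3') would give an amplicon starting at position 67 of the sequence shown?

5'-GCACCTTCACCC-3'

The reverse primer's reverse complement CCAGGCTTC matches the template at positions 109–117; the product starts at position 67.
The forward primer is identical to the top strand over positions 67–78: GCACCTTCACCC.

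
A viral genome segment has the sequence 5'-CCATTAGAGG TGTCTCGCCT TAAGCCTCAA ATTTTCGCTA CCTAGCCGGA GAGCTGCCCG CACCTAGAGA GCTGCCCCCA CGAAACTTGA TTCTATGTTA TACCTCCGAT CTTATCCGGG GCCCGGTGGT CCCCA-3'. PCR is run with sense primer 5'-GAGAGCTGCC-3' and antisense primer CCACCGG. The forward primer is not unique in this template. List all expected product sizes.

The forward primer GAGAGCTGCC matches the top strand at positions 49–58, 67–76.
The reverse primer's reverse complement is CCGGTGG, matching at positions 123–129.
Each forward site pairs with the reverse site to give a product ending at position 129: sizes 81, 63 bp.

81 bp, 63 bp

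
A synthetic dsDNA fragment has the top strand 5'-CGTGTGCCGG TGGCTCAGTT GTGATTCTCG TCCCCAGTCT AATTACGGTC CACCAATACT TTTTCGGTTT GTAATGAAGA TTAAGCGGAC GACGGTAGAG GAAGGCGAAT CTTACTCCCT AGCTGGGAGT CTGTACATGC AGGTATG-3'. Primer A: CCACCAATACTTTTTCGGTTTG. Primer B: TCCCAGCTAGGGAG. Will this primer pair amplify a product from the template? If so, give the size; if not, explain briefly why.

Primer A (CCACCAATACTTTTTCGGTTTG) matches the top strand at positions 50–71; it acts as a forward primer.
Primer B's reverse complement is CTCCCTAGCTGGGA, matching the top strand at positions 115–128; it acts as a reverse primer.
The 3' ends face each other across positions 50–128, giving a 79 bp product.

Yes — a 79 bp product.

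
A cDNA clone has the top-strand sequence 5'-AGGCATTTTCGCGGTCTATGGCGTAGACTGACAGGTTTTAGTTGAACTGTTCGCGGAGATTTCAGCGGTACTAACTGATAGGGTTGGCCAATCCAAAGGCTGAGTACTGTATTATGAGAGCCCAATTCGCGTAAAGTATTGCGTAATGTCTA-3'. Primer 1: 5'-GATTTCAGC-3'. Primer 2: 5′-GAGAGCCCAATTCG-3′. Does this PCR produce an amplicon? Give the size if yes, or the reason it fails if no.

No product — both primers anneal to the same strand and extend in the same direction.

Primer 1 (GATTTCAGC) matches the top strand at positions 58–66 (3' end points downstream).
Primer 2 (GAGAGCCCAATTCG) also matches the top strand directly, at positions 116–129 — its reverse complement CGAATTGGGCTCTC is not present.
Both primers anneal to the bottom strand with 3' ends pointing the same way, so neither can prime synthesis back toward the other.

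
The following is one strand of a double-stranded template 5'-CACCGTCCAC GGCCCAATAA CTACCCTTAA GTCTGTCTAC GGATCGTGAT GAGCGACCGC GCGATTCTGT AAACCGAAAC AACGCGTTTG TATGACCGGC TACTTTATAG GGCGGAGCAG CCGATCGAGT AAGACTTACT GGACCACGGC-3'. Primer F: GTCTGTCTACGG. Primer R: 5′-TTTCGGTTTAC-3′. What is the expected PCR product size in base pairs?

49 bp

The forward primer matches the template at positions 31–42.
The reverse primer's reverse complement is GTAAACCGAAA, which matches the template at positions 69–79.
The product runs from position 31 to position 79, so its length is 79 − 31 + 1 = 49 bp.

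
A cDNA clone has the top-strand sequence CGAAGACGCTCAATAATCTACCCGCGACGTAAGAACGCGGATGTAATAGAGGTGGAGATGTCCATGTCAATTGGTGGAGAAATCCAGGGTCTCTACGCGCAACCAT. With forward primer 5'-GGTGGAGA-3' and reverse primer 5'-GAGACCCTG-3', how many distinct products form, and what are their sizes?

The forward primer GGTGGAGA matches the top strand at positions 51–58, 73–80.
The reverse primer's reverse complement is CAGGGTCTC, matching at positions 85–93.
Each forward site pairs with the reverse site to give a product ending at position 93: sizes 43, 21 bp.

Two products: 43 bp, 21 bp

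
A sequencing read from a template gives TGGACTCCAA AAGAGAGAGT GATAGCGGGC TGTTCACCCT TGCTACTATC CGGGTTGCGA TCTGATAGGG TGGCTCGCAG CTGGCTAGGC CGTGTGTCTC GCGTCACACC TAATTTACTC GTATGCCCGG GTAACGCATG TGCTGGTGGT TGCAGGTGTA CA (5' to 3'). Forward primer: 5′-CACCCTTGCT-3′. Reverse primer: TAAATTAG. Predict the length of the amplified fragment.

The forward primer matches the template at positions 35–44.
Reverse complement of the reverse primer: CTAATTTA. This occurs on the top strand at positions 110–117.
Amplicon spans positions 35–117: 83 bp.

83 bp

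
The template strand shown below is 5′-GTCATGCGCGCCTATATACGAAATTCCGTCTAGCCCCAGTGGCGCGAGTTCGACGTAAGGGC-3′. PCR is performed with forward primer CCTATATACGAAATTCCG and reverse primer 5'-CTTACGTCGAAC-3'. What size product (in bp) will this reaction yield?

49 bp

The forward primer matches the template at positions 11–28.
Reverse complement of the reverse primer: GTTCGACGTAAG. This occurs on the top strand at positions 48–59.
Product length = (reverse-primer end) − (forward-primer start) + 1 = 59 − 11 + 1 = 49 bp.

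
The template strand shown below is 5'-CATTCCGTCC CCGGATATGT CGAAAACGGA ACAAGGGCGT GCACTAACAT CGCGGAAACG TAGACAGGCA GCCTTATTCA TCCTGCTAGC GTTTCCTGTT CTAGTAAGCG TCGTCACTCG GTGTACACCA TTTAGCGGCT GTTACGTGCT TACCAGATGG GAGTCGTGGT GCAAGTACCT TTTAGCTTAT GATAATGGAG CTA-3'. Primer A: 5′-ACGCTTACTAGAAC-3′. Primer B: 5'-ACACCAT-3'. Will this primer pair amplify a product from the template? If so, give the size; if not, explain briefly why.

Primer A (ACGCTTACTAGAAC) has reverse complement GTTCTAGTAAGCGT, which matches the top strand at positions 98–111; primer A anneals to the top strand there with its 3' end pointing upstream toward position 98.
Primer B (ACACCAT) matches the top strand directly at positions 125–131; it anneals to the bottom strand with its 3' end pointing downstream toward position 131.
The 3' ends diverge (primer A extends toward position 1, primer B toward position 203), so the primers never converge on a shared product.

No product — the primers' 3' ends point away from each other.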